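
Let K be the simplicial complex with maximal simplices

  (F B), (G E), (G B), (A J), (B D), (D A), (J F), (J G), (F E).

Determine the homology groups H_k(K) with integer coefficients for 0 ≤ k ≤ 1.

We work with the vertex ordering A < B < D < E < F < G < J. The simplices of K, each written with vertices in increasing order, are:

  0-simplices (7): A, B, D, E, F, G, J
  1-simplices (9): AD, AJ, BD, BF, BG, EF, EG, FJ, GJ

Hence C_0 ≅ Z^7, C_1 ≅ Z^9.

∂_1: C_1 → C_0 maps an edge to its endpoints' difference, ∂[p,q] = q − p. For instance
  ∂EG = G − E.
This gives a 7×9 integer matrix of rank 6; reducing to Smith normal form yields diagonal entries (1,1,1,1,1,1).

Reading off H_k = ker ∂_k / im ∂_{k+1}:

  H_0: rank C_0 − rank ∂_1 = 7 − 6 = 1, and the invariant factors of ∂_1 are all 1, so H_0 ≅ Z.
  H_1: rank ker ∂_1 − rank ∂_2 = (9 − 6) − 0 = 3, and there is no ∂_2, so H_1 ≅ Z^3.

H_0 = Z,  H_1 = Z^3.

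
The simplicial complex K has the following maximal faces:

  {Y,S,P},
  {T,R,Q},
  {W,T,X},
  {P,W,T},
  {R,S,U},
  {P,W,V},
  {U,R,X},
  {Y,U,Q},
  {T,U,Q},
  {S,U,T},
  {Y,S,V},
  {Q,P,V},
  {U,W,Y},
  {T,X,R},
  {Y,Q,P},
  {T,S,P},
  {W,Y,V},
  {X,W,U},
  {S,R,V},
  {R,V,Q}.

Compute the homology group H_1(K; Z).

K has 10 vertices, 30 edges, 20 triangles.
rank ∂_1 = 9, rank ∂_2 = 20 ⇒ b_1 = 30 − 9 − 20 = 1; ∂_2 has invariant factor(s) [2] giving torsion. So H_1 ≅ Z ⊕ Z/2Z.

H_1 ≅ Z ⊕ Z/2Z.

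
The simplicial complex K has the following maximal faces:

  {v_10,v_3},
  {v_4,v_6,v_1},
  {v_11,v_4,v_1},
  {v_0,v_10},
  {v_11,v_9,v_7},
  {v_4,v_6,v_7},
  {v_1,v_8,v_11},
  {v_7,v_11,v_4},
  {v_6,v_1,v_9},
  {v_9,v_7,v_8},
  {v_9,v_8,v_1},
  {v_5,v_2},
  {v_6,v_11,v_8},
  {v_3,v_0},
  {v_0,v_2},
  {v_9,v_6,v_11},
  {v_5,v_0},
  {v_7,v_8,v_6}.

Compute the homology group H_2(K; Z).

H_2 ≅ 0.

Order the vertices as v_0 < v_1 < v_2 < v_3 < v_4 < v_5 < v_6 < v_7 < v_8 < v_9 < v_10 < v_11. Listing each simplex with vertices in this order, K has dimension 2 with simplices:

  0-simplices (12): [v_0], [v_1], [v_2], [v_3], [v_4], [v_5], [v_6], [v_7], [v_8], [v_9], [v_10], [v_11]
  1-simplices (24): (24 of them)
  2-simplices (12): (12 of them)

giving chain groups C_0 ≅ Z^12, C_1 ≅ Z^24, C_2 ≅ Z^12.

∂_1: C_1 → C_0 sends each edge [p,q] (with p < q) to q − p.
As a 12×24 matrix over Z this has rank 10, with invariant factors (1,1,1,1,1,1,1,1,1,1).

Boundary ∂_2: C_2 → C_1 acts by ∂[p,q,r] = [q,r] − [p,r] + [p,q]. For instance
  ∂[v_1,v_8,v_9] = [v_8,v_9] − [v_1,v_9] + [v_1,v_8],
  ∂[v_6,v_7,v_8] = [v_7,v_8] − [v_6,v_8] + [v_6,v_7].
The resulting 24×12 matrix has rank 12, and its Smith normal form has invariant factors (1,1,1,1,1,1,1,1,1,1,1,2).

Reading off H_k = ker ∂_k / im ∂_{k+1}:

  H_2: rank ker ∂_2 − rank ∂_3 = (12 − 12) − 0 = 0, and there is no ∂_3, so H_2 = 0.

(K is a triangulation of the disjoint union of a wedge of 2 circles and the real projective plane RP^2.)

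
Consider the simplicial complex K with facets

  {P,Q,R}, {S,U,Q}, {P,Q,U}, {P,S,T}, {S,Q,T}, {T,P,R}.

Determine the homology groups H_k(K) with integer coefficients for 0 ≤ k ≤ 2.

H_0 ≅ Z,  H_1 ≅ Z,  H_2 = 0.

We work with the vertex ordering P < Q < R < S < T < U. The simplices of K, each written with vertices in increasing order, are:

  0-simplices (6): P, Q, R, S, T, U
  1-simplices (12): PQ, PR, PS, PT, PU, QR, QS, QT, QU, RT, ST, SU
  2-simplices (6): PQR, PQU, PRT, PST, QST, QSU

giving chain groups C_0 ≅ Z^6, C_1 ≅ Z^12, C_2 ≅ Z^6.

Boundary ∂_1: C_1 → C_0 maps an edge to its endpoints' difference, ∂[p,q] = q − p. For instance
  ∂PS = S − P.
The resulting 6×12 matrix has rank 5, and its Smith normal form has invariant factors (1,1,1,1,1).

The boundary map ∂_2: C_2 → C_1 acts by ∂[p,q,r] = [q,r] − [p,r] + [p,q]. For instance
  ∂PQR = QR − PR + PQ,
  ∂PST = ST − PT + PS.
The 12×6 boundary matrix has rank 6 and Smith normal form diag(1,1,1,1,1,1).

Now H_k = ker ∂_k / im ∂_{k+1}, so:

  H_0: rank C_0 − rank ∂_1 = 6 − 5 = 1, and the invariant factors of ∂_1 are all 1, so H_0 ≅ Z.
  H_1: rank ker ∂_1 − rank ∂_2 = (12 − 5) − 6 = 1, and the invariant factors of ∂_2 are all 1, so H_1 ≅ Z.
  H_2: rank ker ∂_2 − rank ∂_3 = (6 − 6) − 0 = 0, and there is no ∂_3, so H_2 ≅ 0.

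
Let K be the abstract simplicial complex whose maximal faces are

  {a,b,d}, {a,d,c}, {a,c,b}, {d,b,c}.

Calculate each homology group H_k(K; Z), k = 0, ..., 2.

H_0 ≅ Z,  H_1 = 0,  H_2 ≅ Z.

K has 4 vertices, 6 edges, 4 triangles.
rank ∂_0 = 0, rank ∂_1 = 3 ⇒ b_0 = 4 − 0 − 3 = 1; all invariant factors of ∂_1 are 1 so no torsion. So H_0 = Z.
rank ∂_1 = 3, rank ∂_2 = 3 ⇒ b_1 = 6 − 3 − 3 = 0; all invariant factors of ∂_2 are 1 so no torsion. So H_1 = 0.
rank ∂_2 = 3, rank ∂_3 = 0 ⇒ b_2 = 4 − 3 − 0 = 1. So H_2 = Z.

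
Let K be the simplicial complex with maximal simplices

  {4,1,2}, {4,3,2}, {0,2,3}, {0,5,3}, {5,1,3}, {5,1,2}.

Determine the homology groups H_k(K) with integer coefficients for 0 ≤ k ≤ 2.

K has 6 vertices, 12 edges, 6 triangles.
rank ∂_0 = 0, rank ∂_1 = 5 ⇒ b_0 = 6 − 0 − 5 = 1; all invariant factors of ∂_1 are 1 so no torsion. So H_0 = Z.
rank ∂_1 = 5, rank ∂_2 = 6 ⇒ b_1 = 12 − 5 − 6 = 1; all invariant factors of ∂_2 are 1 so no torsion. So H_1 = Z.
rank ∂_2 = 6, rank ∂_3 = 0 ⇒ b_2 = 6 − 6 − 0 = 0. So H_2 = 0.

H_0 ≅ Z,  H_1 ≅ Z,  H_2 = 0.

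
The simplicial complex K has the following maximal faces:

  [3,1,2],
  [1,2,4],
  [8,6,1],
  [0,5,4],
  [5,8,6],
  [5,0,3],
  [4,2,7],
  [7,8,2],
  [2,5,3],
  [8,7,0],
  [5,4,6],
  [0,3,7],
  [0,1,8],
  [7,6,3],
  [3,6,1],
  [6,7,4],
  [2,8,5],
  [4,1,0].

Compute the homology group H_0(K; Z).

Fix the vertex order 0 < 1 < 2 < 3 < 4 < 5 < 6 < 7 < 8 and write every simplex with vertices in increasing order. Then dim K = 2 and the simplices of K are:

  0-simplices (9): [0], [1], [2], [3], [4], [5], [6], [7], [8]
  1-simplices (27): (27 of them)
  2-simplices (18): [0,1,4], [0,1,8], [0,3,5], [0,3,7], [0,4,5], [0,7,8], [1,2,3], [1,2,4], [1,3,6], [1,6,8], [2,3,5], [2,4,7], [2,5,8], [2,7,8], [3,6,7], [4,5,6], [4,6,7], [5,6,8]

Hence C_0 ≅ Z^9, C_1 ≅ Z^27, C_2 ≅ Z^18.

Boundary ∂_1: C_1 → C_0 maps an edge to its endpoints' difference, ∂[p,q] = q − p.
The resulting 9×27 matrix has rank 8, and its Smith normal form has invariant factors (1,1,1,1,1,1,1,1).

Boundary ∂_2: C_2 → C_1 sends each 2-simplex [p,q,r] to [q,r] − [p,r] + [p,q]. For instance
  ∂[2,5,8] = [5,8] − [2,8] + [2,5],
  ∂[2,4,7] = [4,7] − [2,7] + [2,4].
As a 27×18 matrix over Z this has rank 17, with invariant factors (1,1,1,1,1,1,1,1,1,1,1,1,1,1,1,1,1).

Now H_k = ker ∂_k / im ∂_{k+1}, so:

  H_0: rank C_0 − rank ∂_1 = 9 − 8 = 1, and the invariant factors of ∂_1 are all 1, so H_0 = Z.

H_0 = Z.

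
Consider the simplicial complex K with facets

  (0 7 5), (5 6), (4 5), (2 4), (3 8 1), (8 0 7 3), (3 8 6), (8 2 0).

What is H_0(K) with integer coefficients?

Fix the vertex order 0 < 1 < 2 < 3 < 4 < 5 < 6 < 7 < 8 and write every simplex with vertices in increasing order. Then dim K = 3 and the simplices of K are:

  0-simplices (9): [0], [1], [2], [3], [4], [5], [6], [7], [8]
  1-simplices (17): [0,2], [0,3], [0,5], [0,7], [0,8], [1,3], [1,8], [2,4], [2,8], [3,6], [3,7], [3,8], [4,5], [5,6], [5,7], [6,8], [7,8]
  2-simplices (8): [0,2,8], [0,3,7], [0,3,8], [0,5,7], [0,7,8], [1,3,8], [3,6,8], [3,7,8]
  3-simplices (1): [0,3,7,8]

so the chain groups are C_0 ≅ Z^9, C_1 ≅ Z^17, C_2 ≅ Z^8, C_3 ≅ Z^1.

∂_1: C_1 → C_0 sends each edge [p,q] (with p < q) to q − p. For instance
  ∂[5,7] = [7] − [5].
This gives a 9×17 integer matrix of rank 8; reducing to Smith normal form yields diagonal entries (1,1,1,1,1,1,1,1).

∂_2: C_2 → C_1 acts by ∂[p,q,r] = [q,r] − [p,r] + [p,q]. For instance
  ∂[3,6,8] = [6,8] − [3,8] + [3,6],
  ∂[0,3,8] = [3,8] − [0,8] + [0,3].
This gives a 17×8 integer matrix of rank 7; reducing to Smith normal form yields diagonal entries (1,1,1,1,1,1,1).

Boundary ∂_3: C_3 → C_2 sends each 3-simplex σ to the alternating sum Σ_i (−1)^i (σ with its i-th vertex removed). For instance
  ∂[0,3,7,8] = [3,7,8] − [0,7,8] + [0,3,8] − [0,3,7].
This gives a 8×1 integer matrix of rank 1; reducing to Smith normal form yields diagonal entries (1).

Reading off H_k = ker ∂_k / im ∂_{k+1}:

  H_0: rank C_0 − rank ∂_1 = 9 − 8 = 1, and the invariant factors of ∂_1 are all 1, so H_0 ≅ Z.

H_0 = Z.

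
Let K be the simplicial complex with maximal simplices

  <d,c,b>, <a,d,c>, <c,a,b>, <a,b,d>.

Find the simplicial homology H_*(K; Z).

We work with the vertex ordering a < b < c < d. The simplices of K, each written with vertices in increasing order, are:

  0-simplices (4): a, b, c, d
  1-simplices (6): ab, ac, ad, bc, bd, cd
  2-simplices (4): abc, abd, acd, bcd

giving chain groups C_0 ≅ Z^4, C_1 ≅ Z^6, C_2 ≅ Z^4.

Boundary ∂_1: C_1 → C_0 maps an edge to its endpoints' difference, ∂[p,q] = q − p.
As a 4×6 matrix over Z this has rank 3, with invariant factors (1,1,1).

∂_2: C_2 → C_1 sends each 2-simplex [p,q,r] to [q,r] − [p,r] + [p,q]. For instance
  ∂bcd = cd − bd + bc,
  ∂acd = cd − ad + ac.
The resulting 6×4 matrix has rank 3, and its Smith normal form has invariant factors (1,1,1).

Reading off H_k = ker ∂_k / im ∂_{k+1}:

  H_0: rank C_0 − rank ∂_1 = 4 − 3 = 1, and the invariant factors of ∂_1 are all 1, so H_0 = Z.
  H_1: rank ker ∂_1 − rank ∂_2 = (6 − 3) − 3 = 0, and the invariant factors of ∂_2 are all 1, so H_1 = 0.
  H_2: rank ker ∂_2 − rank ∂_3 = (4 − 3) − 0 = 1, and there is no ∂_3, so H_2 = Z.

H_0 ≅ Z,  H_1 = 0,  H_2 ≅ Z.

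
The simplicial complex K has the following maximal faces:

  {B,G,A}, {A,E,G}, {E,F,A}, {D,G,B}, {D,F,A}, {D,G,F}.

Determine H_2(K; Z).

Take the total order A < B < D < E < F < G on the vertex set. Then K (dimension 2) consists of the simplices:

  0-simplices (6): A, B, D, E, F, G
  1-simplices (12): AB, AD, AE, AF, AG, BD, BG, DF, DG, EF, EG, FG
  2-simplices (6): ABG, ADF, AEF, AEG, BDG, DFG

so the chain groups are C_0 ≅ Z^6, C_1 ≅ Z^12, C_2 ≅ Z^6.

Boundary ∂_1: C_1 → C_0 maps an edge to its endpoints' difference, ∂[p,q] = q − p. For instance
  ∂DG = G − D.
As a 6×12 matrix over Z this has rank 5, with invariant factors (1,1,1,1,1).

The boundary map ∂_2: C_2 → C_1 maps a triangle to the signed sum of its edges. For instance
  ∂ABG = BG − AG + AB,
  ∂DFG = FG − DG + DF.
The resulting 12×6 matrix has rank 6, and its Smith normal form has invariant factors (1,1,1,1,1,1).

Computing H_k = (kernel of ∂_k) / (image of ∂_{k+1}):

  H_2: rank ker ∂_2 − rank ∂_3 = (6 − 6) − 0 = 0, and there is no ∂_3, so H_2 = 0.

(K is a triangulation of the cylinder S^1 x I.)

H_2 = 0.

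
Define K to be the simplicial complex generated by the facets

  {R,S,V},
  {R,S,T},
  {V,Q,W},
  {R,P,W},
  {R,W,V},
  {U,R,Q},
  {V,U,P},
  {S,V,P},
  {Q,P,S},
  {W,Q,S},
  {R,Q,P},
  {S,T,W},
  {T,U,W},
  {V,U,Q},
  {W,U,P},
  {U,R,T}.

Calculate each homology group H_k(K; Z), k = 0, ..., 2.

H_0 = Z,  H_1 = Z^2,  H_2 = Z.

Take the total order P < Q < R < S < T < U < V < W on the vertex set. Then K (dimension 2) consists of the simplices:

  0-simplices (8): P, Q, R, S, T, U, V, W
  1-simplices (24): PQ, PR, PS, PU, PV, PW, QR, QS, QU, QV, QW, RS, RT, RU, RV, RW, ST, SV, SW, TU, TW, UV, UW, VW
  2-simplices (16): PQR, PQS, PRW, PSV, PUV, PUW, QRU, QSW, QUV, QVW, RST, RSV, RTU, RVW, STW, TUW

Hence C_0 ≅ Z^8, C_1 ≅ Z^24, C_2 ≅ Z^16.

The boundary map ∂_1: C_1 → C_0 is given by ∂[p,q] = [q] − [p]. For instance
  ∂PR = R − P.
This gives a 8×24 integer matrix of rank 7; reducing to Smith normal form yields diagonal entries (1,1,1,1,1,1,1).

Boundary ∂_2: C_2 → C_1 maps a triangle to the signed sum of its edges. For instance
  ∂RST = ST − RT + RS,
  ∂RSV = SV − RV + RS.
As a 24×16 matrix over Z this has rank 15, with invariant factors (1,1,1,1,1,1,1,1,1,1,1,1,1,1,1).

Now H_k = ker ∂_k / im ∂_{k+1}, so:

  H_0: rank C_0 − rank ∂_1 = 8 − 7 = 1, and the invariant factors of ∂_1 are all 1, so H_0 = Z.
  H_1: rank ker ∂_1 − rank ∂_2 = (24 − 7) − 15 = 2, and the invariant factors of ∂_2 are all 1, so H_1 = Z^2.
  H_2: rank ker ∂_2 − rank ∂_3 = (16 − 15) − 0 = 1, and there is no ∂_3, so H_2 = Z.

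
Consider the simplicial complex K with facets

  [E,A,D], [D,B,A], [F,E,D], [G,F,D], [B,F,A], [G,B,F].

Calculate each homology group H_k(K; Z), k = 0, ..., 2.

H_0 = Z,  H_1 = Z,  H_2 = 0.

We work with the vertex ordering A < B < D < E < F < G. The simplices of K, each written with vertices in increasing order, are:

  0-simplices (6): A, B, D, E, F, G
  1-simplices (12): AB, AD, AE, AF, BD, BF, BG, DE, DF, DG, EF, FG
  2-simplices (6): ABD, ABF, ADE, BFG, DEF, DFG

so the chain groups are C_0 ≅ Z^6, C_1 ≅ Z^12, C_2 ≅ Z^6.

The boundary map ∂_1: C_1 → C_0 is given by ∂[p,q] = [q] − [p].
This gives a 6×12 integer matrix of rank 5; reducing to Smith normal form yields diagonal entries (1,1,1,1,1).

Boundary ∂_2: C_2 → C_1 acts by ∂[p,q,r] = [q,r] − [p,r] + [p,q]. For instance
  ∂ABD = BD − AD + AB,
  ∂DEF = EF − DF + DE.
The 12×6 boundary matrix has rank 6 and Smith normal form diag(1,1,1,1,1,1).

Now H_k = ker ∂_k / im ∂_{k+1}, so:

  H_0: rank C_0 − rank ∂_1 = 6 − 5 = 1, and the invariant factors of ∂_1 are all 1, so H_0 = Z.
  H_1: rank ker ∂_1 − rank ∂_2 = (12 − 5) − 6 = 1, and the invariant factors of ∂_2 are all 1, so H_1 = Z.
  H_2: rank ker ∂_2 − rank ∂_3 = (6 − 6) − 0 = 0, and there is no ∂_3, so H_2 = 0.

As a check, the Euler characteristic is 6 − 12 + 6 = 0, which agrees with 1 − 1 + 0 = 0.
(K is a triangulation of the cylinder S^1 x I.)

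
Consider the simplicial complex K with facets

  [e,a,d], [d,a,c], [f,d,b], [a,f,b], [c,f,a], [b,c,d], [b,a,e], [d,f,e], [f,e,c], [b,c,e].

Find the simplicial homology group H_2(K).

We work with the vertex ordering a < b < c < d < e < f. The simplices of K, each written with vertices in increasing order, are:

  0-simplices (6): a, b, c, d, e, f
  1-simplices (15): ab, ac, ad, ae, af, bc, bd, be, bf, cd, ce, cf, de, df, ef
  2-simplices (10): abe, abf, acd, acf, ade, bcd, bce, bdf, cef, def

giving chain groups C_0 ≅ Z^6, C_1 ≅ Z^15, C_2 ≅ Z^10.

∂_1: C_1 → C_0 is given by ∂[p,q] = [q] − [p].
As a 6×15 matrix over Z this has rank 5, with invariant factors (1,1,1,1,1).

Boundary ∂_2: C_2 → C_1 sends each 2-simplex [p,q,r] to [q,r] − [p,r] + [p,q]. For instance
  ∂acf = cf − af + ac,
  ∂ade = de − ae + ad.
The 15×10 boundary matrix has rank 10 and Smith normal form diag(1,1,1,1,1,1,1,1,1,2).

From H_k ≅ ker(∂_k) / im(∂_{k+1}) we obtain:

  H_2: rank ker ∂_2 − rank ∂_3 = (10 − 10) − 0 = 0, and there is no ∂_3, so H_2 ≅ 0.

(K is a triangulation of the real projective plane RP^2.)

H_2 ≅ 0.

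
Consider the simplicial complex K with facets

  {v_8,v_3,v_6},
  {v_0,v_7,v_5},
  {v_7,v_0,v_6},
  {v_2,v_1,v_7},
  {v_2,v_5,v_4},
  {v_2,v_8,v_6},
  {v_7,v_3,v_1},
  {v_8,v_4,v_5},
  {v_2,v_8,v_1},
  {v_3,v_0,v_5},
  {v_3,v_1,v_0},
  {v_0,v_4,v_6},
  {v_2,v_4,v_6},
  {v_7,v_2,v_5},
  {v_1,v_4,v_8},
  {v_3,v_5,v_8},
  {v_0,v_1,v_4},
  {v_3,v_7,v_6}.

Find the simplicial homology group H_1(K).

Order the vertices as v_0 < v_1 < v_2 < v_3 < v_4 < v_5 < v_6 < v_7 < v_8. Listing each simplex with vertices in this order, K has dimension 2 with simplices:

  0-simplices (9): [v_0], [v_1], [v_2], [v_3], [v_4], [v_5], [v_6], [v_7], [v_8]
  1-simplices (27): (27 of them)
  2-simplices (18): (18 of them)

giving chain groups C_0 ≅ Z^9, C_1 ≅ Z^27, C_2 ≅ Z^18.

∂_1: C_1 → C_0 maps an edge to its endpoints' difference, ∂[p,q] = q − p. For instance
  ∂[v_0,v_7] = [v_7] − [v_0].
The resulting 9×27 matrix has rank 8, and its Smith normal form has invariant factors (1,1,1,1,1,1,1,1).

Boundary ∂_2: C_2 → C_1 maps a triangle to the signed sum of its edges. For instance
  ∂[v_2,v_4,v_6] = [v_4,v_6] − [v_2,v_6] + [v_2,v_4],
  ∂[v_1,v_2,v_7] = [v_2,v_7] − [v_1,v_7] + [v_1,v_2].
The resulting 27×18 matrix has rank 18, and its Smith normal form has invariant factors (1,1,1,1,1,1,1,1,1,1,1,1,1,1,1,1,1,2).

Now H_k = ker ∂_k / im ∂_{k+1}, so:

  H_1: rank ker ∂_1 − rank ∂_2 = (27 − 8) − 18 = 1, and ∂_2 has invariant factor 2 > 1, so H_1 = Z ⊕ Z_2.

(K is a triangulation of the Klein bottle.)

H_1 = Z ⊕ Z_2.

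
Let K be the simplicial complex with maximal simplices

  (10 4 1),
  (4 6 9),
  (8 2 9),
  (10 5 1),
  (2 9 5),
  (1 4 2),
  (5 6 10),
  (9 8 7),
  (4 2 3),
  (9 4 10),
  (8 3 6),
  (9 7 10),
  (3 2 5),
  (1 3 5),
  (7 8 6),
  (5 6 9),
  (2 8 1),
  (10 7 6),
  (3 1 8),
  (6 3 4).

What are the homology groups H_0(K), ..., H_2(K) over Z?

H_0 = Z,  H_1 = Z ⊕ Z/2,  H_2 = 0.

Fix the vertex order 1 < 2 < 3 < 4 < 5 < 6 < 7 < 8 < 9 < 10 and write every simplex with vertices in increasing order. Then dim K = 2 and the simplices of K are:

  0-simplices (10): [1], [2], [3], [4], [5], [6], [7], [8], [9], [10]
  1-simplices (30): (30 of them)
  2-simplices (20): (20 of them)

Hence C_0 ≅ Z^10, C_1 ≅ Z^30, C_2 ≅ Z^20.

The boundary map ∂_1: C_1 → C_0 is given by ∂[p,q] = [q] − [p]. For instance
  ∂[3,8] = [8] − [3].
The 10×30 boundary matrix has rank 9 and Smith normal form diag(1,1,1,1,1,1,1,1,1).

The boundary map ∂_2: C_2 → C_1 maps a triangle to the signed sum of its edges. For instance
  ∂[7,8,9] = [8,9] − [7,9] + [7,8],
  ∂[5,6,9] = [6,9] − [5,9] + [5,6].
The resulting 30×20 matrix has rank 20, and its Smith normal form has invariant factors (1,1,1,1,1,1,1,1,1,1,1,1,1,1,1,1,1,1,1,2).

Reading off H_k = ker ∂_k / im ∂_{k+1}:

  H_0: rank C_0 − rank ∂_1 = 10 − 9 = 1, and the invariant factors of ∂_1 are all 1, so H_0 ≅ Z.
  H_1: rank ker ∂_1 − rank ∂_2 = (30 − 9) − 20 = 1, and ∂_2 has invariant factor 2 > 1, so H_1 ≅ Z ⊕ Z/2.
  H_2: rank ker ∂_2 − rank ∂_3 = (20 − 20) − 0 = 0, and there is no ∂_3, so H_2 ≅ 0.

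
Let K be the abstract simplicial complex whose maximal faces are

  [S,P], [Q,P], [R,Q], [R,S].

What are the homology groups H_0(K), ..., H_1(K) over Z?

Fix the vertex order P < Q < R < S and write every simplex with vertices in increasing order. Then dim K = 1 and the simplices of K are:

  0-simplices (4): P, Q, R, S
  1-simplices (4): PQ, PS, QR, RS

giving chain groups C_0 ≅ Z^4, C_1 ≅ Z^4.

∂_1: C_1 → C_0 sends each edge [p,q] (with p < q) to q − p. For instance
  ∂PQ = Q − P.
The 4×4 boundary matrix has rank 3 and Smith normal form diag(1,1,1).

Reading off H_k = ker ∂_k / im ∂_{k+1}:

  H_0: rank C_0 − rank ∂_1 = 4 − 3 = 1, and the invariant factors of ∂_1 are all 1, so H_0 ≅ Z.
  H_1: rank ker ∂_1 − rank ∂_2 = (4 − 3) − 0 = 1, and there is no ∂_2, so H_1 ≅ Z.

H_0 = Z,  H_1 = Z.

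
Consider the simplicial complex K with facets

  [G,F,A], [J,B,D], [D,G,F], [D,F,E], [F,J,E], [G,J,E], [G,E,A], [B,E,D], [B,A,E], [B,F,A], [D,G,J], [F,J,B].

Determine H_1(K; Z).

H_1 = Z_2.

Take the total order A < B < D < E < F < G < J on the vertex set. Then K (dimension 2) consists of the simplices:

  0-simplices (7): A, B, D, E, F, G, J
  1-simplices (18): AB, AE, AF, AG, BD, BE, BF, BJ, DE, DF, DG, DJ, EF, EG, EJ, FG, FJ, GJ
  2-simplices (12): ABE, ABF, AEG, AFG, BDE, BDJ, BFJ, DEF, DFG, DGJ, EFJ, EGJ

Hence C_0 ≅ Z^7, C_1 ≅ Z^18, C_2 ≅ Z^12.

Boundary ∂_1: C_1 → C_0 maps an edge to its endpoints' difference, ∂[p,q] = q − p. For instance
  ∂EJ = J − E.
As a 7×18 matrix over Z this has rank 6, with invariant factors (1,1,1,1,1,1).

The boundary map ∂_2: C_2 → C_1 acts by ∂[p,q,r] = [q,r] − [p,r] + [p,q]. For instance
  ∂BDJ = DJ − BJ + BD,
  ∂DGJ = GJ − DJ + DG.
This gives a 18×12 integer matrix of rank 12; reducing to Smith normal form yields diagonal entries (1,1,1,1,1,1,1,1,1,1,1,2).

From H_k ≅ ker(∂_k) / im(∂_{k+1}) we obtain:

  H_1: rank ker ∂_1 − rank ∂_2 = (18 − 6) − 12 = 0, and ∂_2 has invariant factor 2 > 1, so H_1 ≅ Z_2.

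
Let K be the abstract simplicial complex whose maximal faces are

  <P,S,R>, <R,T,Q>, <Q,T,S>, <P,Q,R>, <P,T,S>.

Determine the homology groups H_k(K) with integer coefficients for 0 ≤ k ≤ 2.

H_0 = Z,  H_1 = Z,  H_2 = 0.

K has 5 vertices, 10 edges, 5 triangles.
rank ∂_0 = 0, rank ∂_1 = 4 ⇒ b_0 = 5 − 0 − 4 = 1; all invariant factors of ∂_1 are 1 so no torsion. So H_0 = Z.
rank ∂_1 = 4, rank ∂_2 = 5 ⇒ b_1 = 10 − 4 − 5 = 1; all invariant factors of ∂_2 are 1 so no torsion. So H_1 = Z.
rank ∂_2 = 5, rank ∂_3 = 0 ⇒ b_2 = 5 − 5 − 0 = 0. So H_2 = 0.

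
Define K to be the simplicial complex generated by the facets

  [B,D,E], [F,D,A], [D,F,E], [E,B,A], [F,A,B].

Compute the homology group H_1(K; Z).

H_1 = Z.

Order the vertices as A < B < D < E < F. Listing each simplex with vertices in this order, K has dimension 2 with simplices:

  0-simplices (5): A, B, D, E, F
  1-simplices (10): AB, AD, AE, AF, BD, BE, BF, DE, DF, EF
  2-simplices (5): ABE, ABF, ADF, BDE, DEF

Hence C_0 ≅ Z^5, C_1 ≅ Z^10, C_2 ≅ Z^5.

Boundary ∂_1: C_1 → C_0 sends each edge [p,q] (with p < q) to q − p. For instance
  ∂BF = F − B.
The 5×10 boundary matrix has rank 4 and Smith normal form diag(1,1,1,1).

∂_2: C_2 → C_1 acts by ∂[p,q,r] = [q,r] − [p,r] + [p,q]. For instance
  ∂ADF = DF − AF + AD,
  ∂BDE = DE − BE + BD.
The 10×5 boundary matrix has rank 5 and Smith normal form diag(1,1,1,1,1).

Computing H_k = (kernel of ∂_k) / (image of ∂_{k+1}):

  H_1: rank ker ∂_1 − rank ∂_2 = (10 − 4) − 5 = 1, and the invariant factors of ∂_2 are all 1, so H_1 = Z.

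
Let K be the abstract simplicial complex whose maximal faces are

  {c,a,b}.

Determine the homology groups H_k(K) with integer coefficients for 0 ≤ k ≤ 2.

Take the total order a < b < c on the vertex set. Then K (dimension 2) consists of the simplices:

  0-simplices (3): a, b, c
  1-simplices (3): ab, ac, bc
  2-simplices (1): abc

Hence C_0 ≅ Z^3, C_1 ≅ Z^3, C_2 ≅ Z^1.

The boundary map ∂_1: C_1 → C_0 maps an edge to its endpoints' difference, ∂[p,q] = q − p.
The resulting 3×3 matrix has rank 2, and its Smith normal form has invariant factors (1,1).

Boundary ∂_2: C_2 → C_1 acts by ∂[p,q,r] = [q,r] − [p,r] + [p,q]. For instance
  ∂abc = bc − ac + ab.
As a 3×1 matrix over Z this has rank 1, with invariant factors (1).

From H_k ≅ ker(∂_k) / im(∂_{k+1}) we obtain:

  H_0: rank C_0 − rank ∂_1 = 3 − 2 = 1, and the invariant factors of ∂_1 are all 1, so H_0 = Z.
  H_1: rank ker ∂_1 − rank ∂_2 = (3 − 2) − 1 = 0, and the invariant factors of ∂_2 are all 1, so H_1 = 0.
  H_2: rank ker ∂_2 − rank ∂_3 = (1 − 1) − 0 = 0, and there is no ∂_3, so H_2 = 0.

H_0 ≅ Z,  H_1 = 0,  H_2 = 0.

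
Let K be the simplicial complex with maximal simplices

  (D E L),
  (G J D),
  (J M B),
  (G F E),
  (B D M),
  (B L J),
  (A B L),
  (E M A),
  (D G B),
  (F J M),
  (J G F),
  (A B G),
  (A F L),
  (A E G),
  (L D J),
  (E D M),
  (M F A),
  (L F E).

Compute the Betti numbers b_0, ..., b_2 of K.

Order the vertices as A < B < D < E < F < G < J < L < M. Listing each simplex with vertices in this order, K has dimension 2 with simplices:

  0-simplices (9): A, B, D, E, F, G, J, L, M
  1-simplices (27): AB, AE, AF, AG, AL, AM, BD, BG, BJ, BL, BM, DE, DG, DJ, DL, DM, EF, EG, EL, EM, FG, FJ, FL, FM, GJ, JL, JM
  2-simplices (18): ABG, ABL, AEG, AEM, AFL, AFM, BDG, BDM, BJL, BJM, DEL, DEM, DGJ, DJL, EFG, EFL, FGJ, FJM

Hence C_0 ≅ Z^9, C_1 ≅ Z^27, C_2 ≅ Z^18.

The boundary map ∂_1: C_1 → C_0 maps an edge to its endpoints' difference, ∂[p,q] = q − p. For instance
  ∂FG = G − F.
As a 9×27 matrix over Z this has rank 8, with invariant factors (1,1,1,1,1,1,1,1).

The boundary map ∂_2: C_2 → C_1 maps a triangle to the signed sum of its edges. For instance
  ∂DEM = EM − DM + DE,
  ∂BJM = JM − BM + BJ.
The 27×18 boundary matrix has rank 18 and Smith normal form diag(1,1,1,1,1,1,1,1,1,1,1,1,1,1,1,1,1,2).

Now H_k = ker ∂_k / im ∂_{k+1}, so:

  H_0: rank C_0 − rank ∂_1 = 9 − 8 = 1, and the invariant factors of ∂_1 are all 1, so H_0 = Z.
  H_1: rank ker ∂_1 − rank ∂_2 = (27 − 8) − 18 = 1, and ∂_2 has invariant factor 2 > 1, so H_1 = Z ⊕ Z_2.
  H_2: rank ker ∂_2 − rank ∂_3 = (18 − 18) − 0 = 0, and there is no ∂_3, so H_2 = 0.

(K is a triangulation of the Klein bottle.)

Hence the Betti numbers are b_0 = 1, b_1 = 1, b_2 = 0.

b_0 = 1, b_1 = 1, b_2 = 0.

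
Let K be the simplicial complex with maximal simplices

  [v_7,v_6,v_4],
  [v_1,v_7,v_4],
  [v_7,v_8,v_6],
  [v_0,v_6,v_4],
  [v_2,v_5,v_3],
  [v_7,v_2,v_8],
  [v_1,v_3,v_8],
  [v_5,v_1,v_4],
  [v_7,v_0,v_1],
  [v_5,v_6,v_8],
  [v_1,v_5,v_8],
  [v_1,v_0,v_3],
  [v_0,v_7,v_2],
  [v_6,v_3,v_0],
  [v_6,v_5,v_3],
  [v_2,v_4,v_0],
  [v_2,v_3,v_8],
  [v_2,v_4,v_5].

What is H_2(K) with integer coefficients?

Take the total order v_0 < v_1 < v_2 < v_3 < v_4 < v_5 < v_6 < v_7 < v_8 on the vertex set. Then K (dimension 2) consists of the simplices:

  0-simplices (9): [v_0], [v_1], [v_2], [v_3], [v_4], [v_5], [v_6], [v_7], [v_8]
  1-simplices (27): (27 of them)
  2-simplices (18): (18 of them)

giving chain groups C_0 ≅ Z^9, C_1 ≅ Z^27, C_2 ≅ Z^18.

Boundary ∂_1: C_1 → C_0 sends each edge [p,q] (with p < q) to q − p. For instance
  ∂[v_3,v_8] = [v_8] − [v_3].
As a 9×27 matrix over Z this has rank 8, with invariant factors (1,1,1,1,1,1,1,1).

Boundary ∂_2: C_2 → C_1 maps a triangle to the signed sum of its edges. For instance
  ∂[v_2,v_4,v_5] = [v_4,v_5] − [v_2,v_5] + [v_2,v_4],
  ∂[v_6,v_7,v_8] = [v_7,v_8] − [v_6,v_8] + [v_6,v_7].
This gives a 27×18 integer matrix of rank 18; reducing to Smith normal form yields diagonal entries (1,1,1,1,1,1,1,1,1,1,1,1,1,1,1,1,1,2).

Reading off H_k = ker ∂_k / im ∂_{k+1}:

  H_2: rank ker ∂_2 − rank ∂_3 = (18 − 18) − 0 = 0, and there is no ∂_3, so H_2 ≅ 0.

H_2 = 0.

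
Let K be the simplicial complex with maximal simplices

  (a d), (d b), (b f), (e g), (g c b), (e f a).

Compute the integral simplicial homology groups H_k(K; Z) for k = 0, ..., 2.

Order the vertices as a < b < c < d < e < f < g. Listing each simplex with vertices in this order, K has dimension 2 with simplices:

  0-simplices (7): a, b, c, d, e, f, g
  1-simplices (10): ad, ae, af, bc, bd, bf, bg, cg, ef, eg
  2-simplices (2): aef, bcg

Hence C_0 ≅ Z^7, C_1 ≅ Z^10, C_2 ≅ Z^2.

∂_1: C_1 → C_0 sends each edge [p,q] (with p < q) to q − p.
This gives a 7×10 integer matrix of rank 6; reducing to Smith normal form yields diagonal entries (1,1,1,1,1,1).

Boundary ∂_2: C_2 → C_1 maps a triangle to the signed sum of its edges. For instance
  ∂bcg = cg − bg + bc,
  ∂aef = ef − af + ae.
As a 10×2 matrix over Z this has rank 2, with invariant factors (1,1).

Reading off H_k = ker ∂_k / im ∂_{k+1}:

  H_0: rank C_0 − rank ∂_1 = 7 − 6 = 1, and the invariant factors of ∂_1 are all 1, so H_0 ≅ Z.
  H_1: rank ker ∂_1 − rank ∂_2 = (10 − 6) − 2 = 2, and the invariant factors of ∂_2 are all 1, so H_1 ≅ Z^2.
  H_2: rank ker ∂_2 − rank ∂_3 = (2 − 2) − 0 = 0, and there is no ∂_3, so H_2 ≅ 0.

H_0 ≅ Z,  H_1 ≅ Z^2,  H_2 = 0.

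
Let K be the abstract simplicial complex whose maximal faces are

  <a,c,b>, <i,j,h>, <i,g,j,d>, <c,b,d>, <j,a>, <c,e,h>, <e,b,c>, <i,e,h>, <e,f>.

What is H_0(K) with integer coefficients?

H_0 ≅ Z.

Fix the vertex order a < b < c < d < e < f < g < h < i < j and write every simplex with vertices in increasing order. Then dim K = 3 and the simplices of K are:

  0-simplices (10): a, b, c, d, e, f, g, h, i, j
  1-simplices (20): ab, ac, aj, bc, bd, be, cd, ce, ch, dg, di, dj, ef, eh, ei, gi, gj, hi, hj, ij
  2-simplices (10): abc, bcd, bce, ceh, dgi, dgj, dij, ehi, gij, hij
  3-simplices (1): dgij

so the chain groups are C_0 ≅ Z^10, C_1 ≅ Z^20, C_2 ≅ Z^10, C_3 ≅ Z^1.

The boundary map ∂_1: C_1 → C_0 maps an edge to its endpoints' difference, ∂[p,q] = q − p. For instance
  ∂dg = g − d.
The 10×20 boundary matrix has rank 9 and Smith normal form diag(1,1,1,1,1,1,1,1,1).

∂_2: C_2 → C_1 acts by ∂[p,q,r] = [q,r] − [p,r] + [p,q]. For instance
  ∂bce = ce − be + bc,
  ∂hij = ij − hj + hi.
The 20×10 boundary matrix has rank 9 and Smith normal form diag(1,1,1,1,1,1,1,1,1).

Boundary ∂_3: C_3 → C_2 sends each 3-simplex σ to the alternating sum Σ_i (−1)^i (σ with its i-th vertex removed). For instance
  ∂dgij = gij − dij + dgj − dgi.
As a 10×1 matrix over Z this has rank 1, with invariant factors (1).

Computing H_k = (kernel of ∂_k) / (image of ∂_{k+1}):

  H_0: rank C_0 − rank ∂_1 = 10 − 9 = 1, and the invariant factors of ∂_1 are all 1, so H_0 = Z.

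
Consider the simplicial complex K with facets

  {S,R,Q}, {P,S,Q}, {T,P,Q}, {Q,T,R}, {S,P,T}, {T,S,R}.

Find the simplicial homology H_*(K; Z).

K has 5 vertices, 9 edges, 6 triangles.
rank ∂_0 = 0, rank ∂_1 = 4 ⇒ b_0 = 5 − 0 − 4 = 1; all invariant factors of ∂_1 are 1 so no torsion. So H_0 ≅ Z.
rank ∂_1 = 4, rank ∂_2 = 5 ⇒ b_1 = 9 − 4 − 5 = 0; all invariant factors of ∂_2 are 1 so no torsion. So H_1 ≅ 0.
rank ∂_2 = 5, rank ∂_3 = 0 ⇒ b_2 = 6 − 5 − 0 = 1. So H_2 ≅ Z.

H_0 ≅ Z,  H_1 = 0,  H_2 ≅ Z.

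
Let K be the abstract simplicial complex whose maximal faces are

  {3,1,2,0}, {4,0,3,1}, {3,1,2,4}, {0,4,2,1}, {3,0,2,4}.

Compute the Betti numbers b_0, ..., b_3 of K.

b_0 = 1, b_1 = 0, b_2 = 0, b_3 = 1.

We work with the vertex ordering 0 < 1 < 2 < 3 < 4. The simplices of K, each written with vertices in increasing order, are:

  0-simplices (5): [0], [1], [2], [3], [4]
  1-simplices (10): [0,1], [0,2], [0,3], [0,4], [1,2], [1,3], [1,4], [2,3], [2,4], [3,4]
  2-simplices (10): [0,1,2], [0,1,3], [0,1,4], [0,2,3], [0,2,4], [0,3,4], [1,2,3], [1,2,4], [1,3,4], [2,3,4]
  3-simplices (5): [0,1,2,3], [0,1,2,4], [0,1,3,4], [0,2,3,4], [1,2,3,4]

so the chain groups are C_0 ≅ Z^5, C_1 ≅ Z^10, C_2 ≅ Z^10, C_3 ≅ Z^5.

∂_1: C_1 → C_0 maps an edge to its endpoints' difference, ∂[p,q] = q − p. For instance
  ∂[1,3] = [3] − [1].
The 5×10 boundary matrix has rank 4 and Smith normal form diag(1,1,1,1).

Boundary ∂_2: C_2 → C_1 maps a triangle to the signed sum of its edges. For instance
  ∂[1,3,4] = [3,4] − [1,4] + [1,3],
  ∂[0,1,4] = [1,4] − [0,4] + [0,1].
As a 10×10 matrix over Z this has rank 6, with invariant factors (1,1,1,1,1,1).

Boundary ∂_3: C_3 → C_2 sends each 3-simplex σ to the alternating sum Σ_i (−1)^i (σ with its i-th vertex removed). For instance
  ∂[0,1,3,4] = [1,3,4] − [0,3,4] + [0,1,4] − [0,1,3],
  ∂[0,1,2,3] = [1,2,3] − [0,2,3] + [0,1,3] − [0,1,2].
This gives a 10×5 integer matrix of rank 4; reducing to Smith normal form yields diagonal entries (1,1,1,1).

From H_k ≅ ker(∂_k) / im(∂_{k+1}) we obtain:

  H_0: rank C_0 − rank ∂_1 = 5 − 4 = 1, and the invariant factors of ∂_1 are all 1, so H_0 = Z.
  H_1: rank ker ∂_1 − rank ∂_2 = (10 − 4) − 6 = 0, and the invariant factors of ∂_2 are all 1, so H_1 = 0.
  H_2: rank ker ∂_2 − rank ∂_3 = (10 − 6) − 4 = 0, and the invariant factors of ∂_3 are all 1, so H_2 = 0.
  H_3: rank ker ∂_3 − rank ∂_4 = (5 − 4) − 0 = 1, and there is no ∂_4, so H_3 = Z.

Hence the Betti numbers are b_0 = 1, b_1 = 0, b_2 = 0, b_3 = 1.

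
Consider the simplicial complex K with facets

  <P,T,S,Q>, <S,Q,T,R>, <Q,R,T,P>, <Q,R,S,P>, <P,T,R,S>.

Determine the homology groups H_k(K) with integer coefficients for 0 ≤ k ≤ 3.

H_0 = Z,  H_1 = 0,  H_2 = 0,  H_3 = Z.

Fix the vertex order P < Q < R < S < T and write every simplex with vertices in increasing order. Then dim K = 3 and the simplices of K are:

  0-simplices (5): P, Q, R, S, T
  1-simplices (10): PQ, PR, PS, PT, QR, QS, QT, RS, RT, ST
  2-simplices (10): PQR, PQS, PQT, PRS, PRT, PST, QRS, QRT, QST, RST
  3-simplices (5): PQRS, PQRT, PQST, PRST, QRST

Hence C_0 ≅ Z^5, C_1 ≅ Z^10, C_2 ≅ Z^10, C_3 ≅ Z^5.

∂_1: C_1 → C_0 sends each edge [p,q] (with p < q) to q − p.
The resulting 5×10 matrix has rank 4, and its Smith normal form has invariant factors (1,1,1,1).

The boundary map ∂_2: C_2 → C_1 maps a triangle to the signed sum of its edges. For instance
  ∂PQR = QR − PR + PQ,
  ∂RST = ST − RT + RS.
This gives a 10×10 integer matrix of rank 6; reducing to Smith normal form yields diagonal entries (1,1,1,1,1,1).

∂_3: C_3 → C_2 sends each 3-simplex σ to the alternating sum Σ_i (−1)^i (σ with its i-th vertex removed). For instance
  ∂PQST = QST − PST + PQT − PQS,
  ∂PQRT = QRT − PRT + PQT − PQR.
This gives a 10×5 integer matrix of rank 4; reducing to Smith normal form yields diagonal entries (1,1,1,1).

Reading off H_k = ker ∂_k / im ∂_{k+1}:

  H_0: rank C_0 − rank ∂_1 = 5 − 4 = 1, and the invariant factors of ∂_1 are all 1, so H_0 ≅ Z.
  H_1: rank ker ∂_1 − rank ∂_2 = (10 − 4) − 6 = 0, and the invariant factors of ∂_2 are all 1, so H_1 ≅ 0.
  H_2: rank ker ∂_2 − rank ∂_3 = (10 − 6) − 4 = 0, and the invariant factors of ∂_3 are all 1, so H_2 ≅ 0.
  H_3: rank ker ∂_3 − rank ∂_4 = (5 − 4) − 0 = 1, and there is no ∂_4, so H_3 ≅ Z.

(K is a triangulation of the 3-sphere S^3.)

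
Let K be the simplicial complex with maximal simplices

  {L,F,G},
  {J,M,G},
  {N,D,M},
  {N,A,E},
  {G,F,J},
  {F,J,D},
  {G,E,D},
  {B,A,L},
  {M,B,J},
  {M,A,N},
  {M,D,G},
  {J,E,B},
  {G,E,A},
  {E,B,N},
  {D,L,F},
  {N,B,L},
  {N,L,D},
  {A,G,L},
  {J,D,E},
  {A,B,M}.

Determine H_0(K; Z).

Order the vertices as A < B < D < E < F < G < J < L < M < N. Listing each simplex with vertices in this order, K has dimension 2 with simplices:

  0-simplices (10): A, B, D, E, F, G, J, L, M, N
  1-simplices (30): AB, AE, AG, AL, AM, AN, BE, BJ, BL, BM, BN, DE, DF, DG, DJ, DL, DM, DN, EG, EJ, EN, FG, FJ, FL, GJ, GL, GM, JM, LN, MN
  2-simplices (20): ABL, ABM, AEG, AEN, AGL, AMN, BEJ, BEN, BJM, BLN, DEG, DEJ, DFJ, DFL, DGM, DLN, DMN, FGJ, FGL, GJM

giving chain groups C_0 ≅ Z^10, C_1 ≅ Z^30, C_2 ≅ Z^20.

∂_1: C_1 → C_0 sends each edge [p,q] (with p < q) to q − p. For instance
  ∂FG = G − F.
This gives a 10×30 integer matrix of rank 9; reducing to Smith normal form yields diagonal entries (1,1,1,1,1,1,1,1,1).

Boundary ∂_2: C_2 → C_1 acts by ∂[p,q,r] = [q,r] − [p,r] + [p,q]. For instance
  ∂DFJ = FJ − DJ + DF,
  ∂AEG = EG − AG + AE.
As a 30×20 matrix over Z this has rank 20, with invariant factors (1,1,1,1,1,1,1,1,1,1,1,1,1,1,1,1,1,1,1,2).

Now H_k = ker ∂_k / im ∂_{k+1}, so:

  H_0: rank C_0 − rank ∂_1 = 10 − 9 = 1, and the invariant factors of ∂_1 are all 1, so H_0 = Z.

(K is a triangulation of the Klein bottle.)

H_0 = Z.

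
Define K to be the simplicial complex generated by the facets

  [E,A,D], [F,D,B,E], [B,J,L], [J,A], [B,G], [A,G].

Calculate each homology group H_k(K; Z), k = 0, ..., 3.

H_0 ≅ Z,  H_1 ≅ Z^2,  H_2 = 0,  H_3 = 0.

Take the total order A < B < D < E < F < G < J < L on the vertex set. Then K (dimension 3) consists of the simplices:

  0-simplices (8): A, B, D, E, F, G, J, L
  1-simplices (14): AD, AE, AG, AJ, BD, BE, BF, BG, BJ, BL, DE, DF, EF, JL
  2-simplices (6): ADE, BDE, BDF, BEF, BJL, DEF
  3-simplices (1): BDEF

Hence C_0 ≅ Z^8, C_1 ≅ Z^14, C_2 ≅ Z^6, C_3 ≅ Z^1.

The boundary map ∂_1: C_1 → C_0 maps an edge to its endpoints' difference, ∂[p,q] = q − p. For instance
  ∂JL = L − J.
This gives a 8×14 integer matrix of rank 7; reducing to Smith normal form yields diagonal entries (1,1,1,1,1,1,1).

∂_2: C_2 → C_1 maps a triangle to the signed sum of its edges. For instance
  ∂ADE = DE − AE + AD,
  ∂BEF = EF − BF + BE.
This gives a 14×6 integer matrix of rank 5; reducing to Smith normal form yields diagonal entries (1,1,1,1,1).

Boundary ∂_3: C_3 → C_2 sends each 3-simplex σ to the alternating sum Σ_i (−1)^i (σ with its i-th vertex removed). For instance
  ∂BDEF = DEF − BEF + BDF − BDE.
As a 6×1 matrix over Z this has rank 1, with invariant factors (1).

Now H_k = ker ∂_k / im ∂_{k+1}, so:

  H_0: rank C_0 − rank ∂_1 = 8 − 7 = 1, and the invariant factors of ∂_1 are all 1, so H_0 ≅ Z.
  H_1: rank ker ∂_1 − rank ∂_2 = (14 − 7) − 5 = 2, and the invariant factors of ∂_2 are all 1, so H_1 ≅ Z^2.
  H_2: rank ker ∂_2 − rank ∂_3 = (6 − 5) − 1 = 0, and the invariant factors of ∂_3 are all 1, so H_2 ≅ 0.
  H_3: rank ker ∂_3 − rank ∂_4 = (1 − 1) − 0 = 0, and there is no ∂_4, so H_3 ≅ 0.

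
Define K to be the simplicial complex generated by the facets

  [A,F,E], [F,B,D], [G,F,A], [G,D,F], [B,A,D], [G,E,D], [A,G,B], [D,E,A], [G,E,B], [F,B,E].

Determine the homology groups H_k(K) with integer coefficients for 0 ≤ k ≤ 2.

H_0 ≅ Z,  H_1 ≅ Z_2,  H_2 = 0.

Take the total order A < B < D < E < F < G on the vertex set. Then K (dimension 2) consists of the simplices:

  0-simplices (6): A, B, D, E, F, G
  1-simplices (15): AB, AD, AE, AF, AG, BD, BE, BF, BG, DE, DF, DG, EF, EG, FG
  2-simplices (10): ABD, ABG, ADE, AEF, AFG, BDF, BEF, BEG, DEG, DFG

giving chain groups C_0 ≅ Z^6, C_1 ≅ Z^15, C_2 ≅ Z^10.

Boundary ∂_1: C_1 → C_0 maps an edge to its endpoints' difference, ∂[p,q] = q − p. For instance
  ∂DF = F − D.
The resulting 6×15 matrix has rank 5, and its Smith normal form has invariant factors (1,1,1,1,1).

Boundary ∂_2: C_2 → C_1 sends each 2-simplex [p,q,r] to [q,r] − [p,r] + [p,q]. For instance
  ∂ABG = BG − AG + AB,
  ∂ADE = DE − AE + AD.
This gives a 15×10 integer matrix of rank 10; reducing to Smith normal form yields diagonal entries (1,1,1,1,1,1,1,1,1,2).

Reading off H_k = ker ∂_k / im ∂_{k+1}:

  H_0: rank C_0 − rank ∂_1 = 6 − 5 = 1, and the invariant factors of ∂_1 are all 1, so H_0 ≅ Z.
  H_1: rank ker ∂_1 − rank ∂_2 = (15 − 5) − 10 = 0, and ∂_2 has invariant factor 2 > 1, so H_1 ≅ Z_2.
  H_2: rank ker ∂_2 − rank ∂_3 = (10 − 10) − 0 = 0, and there is no ∂_3, so H_2 ≅ 0.

As a check, the Euler characteristic is 6 − 15 + 10 = 1, which agrees with 1 − 0 + 0 = 1.
(K is a triangulation of the real projective plane RP^2.)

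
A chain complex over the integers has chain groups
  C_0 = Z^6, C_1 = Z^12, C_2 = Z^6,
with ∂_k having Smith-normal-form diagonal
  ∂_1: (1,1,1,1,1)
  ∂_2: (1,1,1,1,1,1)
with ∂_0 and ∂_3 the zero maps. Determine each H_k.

H_0 = Z,  H_1 = Z,  H_2 = 0.

H_0: b_0 = 6 − 0 − 5 = 1; torsion from ∂_1 factors > 1: none. So H_0 = Z.
H_1: b_1 = 12 − 5 − 6 = 1; torsion from ∂_2 factors > 1: none. So H_1 = Z.
H_2: b_2 = 6 − 6 − 0 = 0; torsion from ∂_3 factors > 1: none. So H_2 = 0.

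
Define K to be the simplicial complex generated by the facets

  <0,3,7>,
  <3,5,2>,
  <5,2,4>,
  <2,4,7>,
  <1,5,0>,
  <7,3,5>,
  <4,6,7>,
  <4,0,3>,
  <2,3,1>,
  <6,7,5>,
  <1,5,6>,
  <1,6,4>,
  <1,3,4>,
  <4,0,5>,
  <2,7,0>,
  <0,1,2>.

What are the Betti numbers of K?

Fix the vertex order 0 < 1 < 2 < 3 < 4 < 5 < 6 < 7 and write every simplex with vertices in increasing order. Then dim K = 2 and the simplices of K are:

  0-simplices (8): [0], [1], [2], [3], [4], [5], [6], [7]
  1-simplices (24): (24 of them)
  2-simplices (16): [0,1,2], [0,1,5], [0,2,7], [0,3,4], [0,3,7], [0,4,5], [1,2,3], [1,3,4], [1,4,6], [1,5,6], [2,3,5], [2,4,5], [2,4,7], [3,5,7], [4,6,7], [5,6,7]

so the chain groups are C_0 ≅ Z^8, C_1 ≅ Z^24, C_2 ≅ Z^16.

Boundary ∂_1: C_1 → C_0 is given by ∂[p,q] = [q] − [p].
As a 8×24 matrix over Z this has rank 7, with invariant factors (1,1,1,1,1,1,1).

The boundary map ∂_2: C_2 → C_1 maps a triangle to the signed sum of its edges. For instance
  ∂[1,3,4] = [3,4] − [1,4] + [1,3],
  ∂[3,5,7] = [5,7] − [3,7] + [3,5].
This gives a 24×16 integer matrix of rank 15; reducing to Smith normal form yields diagonal entries (1,1,1,1,1,1,1,1,1,1,1,1,1,1,1).

Reading off H_k = ker ∂_k / im ∂_{k+1}:

  H_0: rank C_0 − rank ∂_1 = 8 − 7 = 1, and the invariant factors of ∂_1 are all 1, so H_0 ≅ Z.
  H_1: rank ker ∂_1 − rank ∂_2 = (24 − 7) − 15 = 2, and the invariant factors of ∂_2 are all 1, so H_1 ≅ Z^2.
  H_2: rank ker ∂_2 − rank ∂_3 = (16 − 15) − 0 = 1, and there is no ∂_3, so H_2 ≅ Z.

Hence the Betti numbers are b_0 = 1, b_1 = 2, b_2 = 1.

b_0 = 1, b_1 = 2, b_2 = 1.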